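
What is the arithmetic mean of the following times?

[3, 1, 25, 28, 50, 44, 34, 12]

24.625

Step 1: Sum all values: 3 + 1 + 25 + 28 + 50 + 44 + 34 + 12 = 197
Step 2: Count the number of values: n = 8
Step 3: Mean = sum / n = 197 / 8 = 24.625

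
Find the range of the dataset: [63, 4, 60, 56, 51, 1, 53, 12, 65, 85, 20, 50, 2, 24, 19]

84

Step 1: Identify the maximum value: max = 85
Step 2: Identify the minimum value: min = 1
Step 3: Range = max - min = 85 - 1 = 84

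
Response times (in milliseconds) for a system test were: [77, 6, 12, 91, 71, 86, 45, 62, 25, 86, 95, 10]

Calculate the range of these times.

89

Step 1: Identify the maximum value: max = 95
Step 2: Identify the minimum value: min = 6
Step 3: Range = max - min = 95 - 6 = 89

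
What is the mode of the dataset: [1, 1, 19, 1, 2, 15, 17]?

1

Step 1: Count the frequency of each value:
  1: appears 3 time(s)
  2: appears 1 time(s)
  15: appears 1 time(s)
  17: appears 1 time(s)
  19: appears 1 time(s)
Step 2: The value 1 appears most frequently (3 times).
Step 3: Mode = 1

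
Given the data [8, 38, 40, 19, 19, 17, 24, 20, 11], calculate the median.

19

Step 1: Sort the data in ascending order: [8, 11, 17, 19, 19, 20, 24, 38, 40]
Step 2: The number of values is n = 9.
Step 3: Since n is odd, the median is the middle value at position 5: 19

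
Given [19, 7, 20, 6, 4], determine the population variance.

46.96

Step 1: Compute the mean: (19 + 7 + 20 + 6 + 4) / 5 = 11.2
Step 2: Compute squared deviations from the mean:
  (19 - 11.2)^2 = 60.84
  (7 - 11.2)^2 = 17.64
  (20 - 11.2)^2 = 77.44
  (6 - 11.2)^2 = 27.04
  (4 - 11.2)^2 = 51.84
Step 3: Sum of squared deviations = 234.8
Step 4: Population variance = 234.8 / 5 = 46.96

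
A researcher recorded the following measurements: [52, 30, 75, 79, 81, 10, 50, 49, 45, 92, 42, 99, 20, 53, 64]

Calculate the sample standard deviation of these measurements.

25.689

Step 1: Compute the mean: 56.0667
Step 2: Sum of squared deviations from the mean: 9238.9333
Step 3: Sample variance = 9238.9333 / 14 = 659.9238
Step 4: Standard deviation = sqrt(659.9238) = 25.689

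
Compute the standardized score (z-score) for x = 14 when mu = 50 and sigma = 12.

-3

Step 1: Recall the z-score formula: z = (x - mu) / sigma
Step 2: Substitute values: z = (14 - 50) / 12
Step 3: z = -36 / 12 = -3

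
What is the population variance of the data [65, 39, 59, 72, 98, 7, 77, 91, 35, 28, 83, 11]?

870.0764

Step 1: Compute the mean: (65 + 39 + 59 + 72 + 98 + 7 + 77 + 91 + 35 + 28 + 83 + 11) / 12 = 55.4167
Step 2: Compute squared deviations from the mean:
  (65 - 55.4167)^2 = 91.8403
  (39 - 55.4167)^2 = 269.5069
  (59 - 55.4167)^2 = 12.8403
  (72 - 55.4167)^2 = 275.0069
  (98 - 55.4167)^2 = 1813.3403
  (7 - 55.4167)^2 = 2344.1736
  (77 - 55.4167)^2 = 465.8403
  (91 - 55.4167)^2 = 1266.1736
  (35 - 55.4167)^2 = 416.8403
  (28 - 55.4167)^2 = 751.6736
  (83 - 55.4167)^2 = 760.8403
  (11 - 55.4167)^2 = 1972.8403
Step 3: Sum of squared deviations = 10440.9167
Step 4: Population variance = 10440.9167 / 12 = 870.0764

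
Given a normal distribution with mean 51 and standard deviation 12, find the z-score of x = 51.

0

Step 1: Recall the z-score formula: z = (x - mu) / sigma
Step 2: Substitute values: z = (51 - 51) / 12
Step 3: z = 0 / 12 = 0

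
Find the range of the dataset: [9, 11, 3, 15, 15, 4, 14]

12

Step 1: Identify the maximum value: max = 15
Step 2: Identify the minimum value: min = 3
Step 3: Range = max - min = 15 - 3 = 12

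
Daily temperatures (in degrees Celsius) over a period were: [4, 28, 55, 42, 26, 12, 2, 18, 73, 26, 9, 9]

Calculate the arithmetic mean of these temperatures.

25.3333

Step 1: Sum all values: 4 + 28 + 55 + 42 + 26 + 12 + 2 + 18 + 73 + 26 + 9 + 9 = 304
Step 2: Count the number of values: n = 12
Step 3: Mean = sum / n = 304 / 12 = 25.3333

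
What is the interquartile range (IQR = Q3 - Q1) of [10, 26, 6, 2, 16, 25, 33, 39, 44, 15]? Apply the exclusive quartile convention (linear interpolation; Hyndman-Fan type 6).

25.5

Step 1: Sort the data: [2, 6, 10, 15, 16, 25, 26, 33, 39, 44]
Step 2: n = 10
Step 3: Using the exclusive quartile method:
  Q1 = 9
  Q2 (median) = 20.5
  Q3 = 34.5
  IQR = Q3 - Q1 = 34.5 - 9 = 25.5
Step 4: IQR = 25.5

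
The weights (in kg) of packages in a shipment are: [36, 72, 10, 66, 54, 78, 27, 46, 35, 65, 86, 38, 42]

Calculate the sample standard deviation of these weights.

22.0474

Step 1: Compute the mean: 50.3846
Step 2: Sum of squared deviations from the mean: 5833.0769
Step 3: Sample variance = 5833.0769 / 12 = 486.0897
Step 4: Standard deviation = sqrt(486.0897) = 22.0474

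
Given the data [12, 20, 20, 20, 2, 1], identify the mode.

20

Step 1: Count the frequency of each value:
  1: appears 1 time(s)
  2: appears 1 time(s)
  12: appears 1 time(s)
  20: appears 3 time(s)
Step 2: The value 20 appears most frequently (3 times).
Step 3: Mode = 20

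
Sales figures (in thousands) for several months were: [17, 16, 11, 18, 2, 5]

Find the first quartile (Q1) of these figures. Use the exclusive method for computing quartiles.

4.25

Step 1: Sort the data: [2, 5, 11, 16, 17, 18]
Step 2: n = 6
Step 3: Using the exclusive quartile method:
  Q1 = 4.25
  Q2 (median) = 13.5
  Q3 = 17.25
  IQR = Q3 - Q1 = 17.25 - 4.25 = 13
Step 4: Q1 = 4.25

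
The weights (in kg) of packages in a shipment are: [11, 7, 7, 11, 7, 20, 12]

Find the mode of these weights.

7

Step 1: Count the frequency of each value:
  7: appears 3 time(s)
  11: appears 2 time(s)
  12: appears 1 time(s)
  20: appears 1 time(s)
Step 2: The value 7 appears most frequently (3 times).
Step 3: Mode = 7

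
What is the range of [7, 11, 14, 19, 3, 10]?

16

Step 1: Identify the maximum value: max = 19
Step 2: Identify the minimum value: min = 3
Step 3: Range = max - min = 19 - 3 = 16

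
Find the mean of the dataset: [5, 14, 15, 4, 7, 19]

10.6667

Step 1: Sum all values: 5 + 14 + 15 + 4 + 7 + 19 = 64
Step 2: Count the number of values: n = 6
Step 3: Mean = sum / n = 64 / 6 = 10.6667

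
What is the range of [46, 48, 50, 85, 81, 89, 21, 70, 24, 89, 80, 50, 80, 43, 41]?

68

Step 1: Identify the maximum value: max = 89
Step 2: Identify the minimum value: min = 21
Step 3: Range = max - min = 89 - 21 = 68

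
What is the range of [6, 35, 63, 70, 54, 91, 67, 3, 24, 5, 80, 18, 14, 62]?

88

Step 1: Identify the maximum value: max = 91
Step 2: Identify the minimum value: min = 3
Step 3: Range = max - min = 91 - 3 = 88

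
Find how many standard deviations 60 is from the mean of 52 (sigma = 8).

1

Step 1: Recall the z-score formula: z = (x - mu) / sigma
Step 2: Substitute values: z = (60 - 52) / 8
Step 3: z = 8 / 8 = 1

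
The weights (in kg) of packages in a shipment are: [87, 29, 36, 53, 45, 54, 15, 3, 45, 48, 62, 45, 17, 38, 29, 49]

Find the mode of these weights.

45

Step 1: Count the frequency of each value:
  3: appears 1 time(s)
  15: appears 1 time(s)
  17: appears 1 time(s)
  29: appears 2 time(s)
  36: appears 1 time(s)
  38: appears 1 time(s)
  45: appears 3 time(s)
  48: appears 1 time(s)
  49: appears 1 time(s)
  53: appears 1 time(s)
  54: appears 1 time(s)
  62: appears 1 time(s)
  87: appears 1 time(s)
Step 2: The value 45 appears most frequently (3 times).
Step 3: Mode = 45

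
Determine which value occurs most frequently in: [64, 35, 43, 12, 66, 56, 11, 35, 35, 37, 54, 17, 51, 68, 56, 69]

35

Step 1: Count the frequency of each value:
  11: appears 1 time(s)
  12: appears 1 time(s)
  17: appears 1 time(s)
  35: appears 3 time(s)
  37: appears 1 time(s)
  43: appears 1 time(s)
  51: appears 1 time(s)
  54: appears 1 time(s)
  56: appears 2 time(s)
  64: appears 1 time(s)
  66: appears 1 time(s)
  68: appears 1 time(s)
  69: appears 1 time(s)
Step 2: The value 35 appears most frequently (3 times).
Step 3: Mode = 35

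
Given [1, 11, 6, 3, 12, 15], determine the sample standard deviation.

5.5136

Step 1: Compute the mean: 8
Step 2: Sum of squared deviations from the mean: 152
Step 3: Sample variance = 152 / 5 = 30.4
Step 4: Standard deviation = sqrt(30.4) = 5.5136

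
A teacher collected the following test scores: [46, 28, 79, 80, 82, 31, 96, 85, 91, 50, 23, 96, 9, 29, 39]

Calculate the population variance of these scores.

857.9733

Step 1: Compute the mean: (46 + 28 + 79 + 80 + 82 + 31 + 96 + 85 + 91 + 50 + 23 + 96 + 9 + 29 + 39) / 15 = 57.6
Step 2: Compute squared deviations from the mean:
  (46 - 57.6)^2 = 134.56
  (28 - 57.6)^2 = 876.16
  (79 - 57.6)^2 = 457.96
  (80 - 57.6)^2 = 501.76
  (82 - 57.6)^2 = 595.36
  (31 - 57.6)^2 = 707.56
  (96 - 57.6)^2 = 1474.56
  (85 - 57.6)^2 = 750.76
  (91 - 57.6)^2 = 1115.56
  (50 - 57.6)^2 = 57.76
  (23 - 57.6)^2 = 1197.16
  (96 - 57.6)^2 = 1474.56
  (9 - 57.6)^2 = 2361.96
  (29 - 57.6)^2 = 817.96
  (39 - 57.6)^2 = 345.96
Step 3: Sum of squared deviations = 12869.6
Step 4: Population variance = 12869.6 / 15 = 857.9733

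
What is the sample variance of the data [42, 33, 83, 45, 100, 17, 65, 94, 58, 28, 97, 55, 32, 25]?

812.0659

Step 1: Compute the mean: (42 + 33 + 83 + 45 + 100 + 17 + 65 + 94 + 58 + 28 + 97 + 55 + 32 + 25) / 14 = 55.2857
Step 2: Compute squared deviations from the mean:
  (42 - 55.2857)^2 = 176.5102
  (33 - 55.2857)^2 = 496.6531
  (83 - 55.2857)^2 = 768.0816
  (45 - 55.2857)^2 = 105.7959
  (100 - 55.2857)^2 = 1999.3673
  (17 - 55.2857)^2 = 1465.7959
  (65 - 55.2857)^2 = 94.3673
  (94 - 55.2857)^2 = 1498.7959
  (58 - 55.2857)^2 = 7.3673
  (28 - 55.2857)^2 = 744.5102
  (97 - 55.2857)^2 = 1740.0816
  (55 - 55.2857)^2 = 0.0816
  (32 - 55.2857)^2 = 542.2245
  (25 - 55.2857)^2 = 917.2245
Step 3: Sum of squared deviations = 10556.8571
Step 4: Sample variance = 10556.8571 / 13 = 812.0659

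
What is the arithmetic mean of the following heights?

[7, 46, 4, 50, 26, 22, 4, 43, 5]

23

Step 1: Sum all values: 7 + 46 + 4 + 50 + 26 + 22 + 4 + 43 + 5 = 207
Step 2: Count the number of values: n = 9
Step 3: Mean = sum / n = 207 / 9 = 23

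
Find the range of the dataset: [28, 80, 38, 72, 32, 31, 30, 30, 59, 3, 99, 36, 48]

96

Step 1: Identify the maximum value: max = 99
Step 2: Identify the minimum value: min = 3
Step 3: Range = max - min = 99 - 3 = 96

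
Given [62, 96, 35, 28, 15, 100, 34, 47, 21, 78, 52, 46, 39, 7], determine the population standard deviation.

27.3335

Step 1: Compute the mean: 47.1429
Step 2: Sum of squared deviations from the mean: 10459.7143
Step 3: Population variance = 10459.7143 / 14 = 747.1224
Step 4: Standard deviation = sqrt(747.1224) = 27.3335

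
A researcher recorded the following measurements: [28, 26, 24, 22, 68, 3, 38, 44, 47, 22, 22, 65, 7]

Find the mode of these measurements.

22

Step 1: Count the frequency of each value:
  3: appears 1 time(s)
  7: appears 1 time(s)
  22: appears 3 time(s)
  24: appears 1 time(s)
  26: appears 1 time(s)
  28: appears 1 time(s)
  38: appears 1 time(s)
  44: appears 1 time(s)
  47: appears 1 time(s)
  65: appears 1 time(s)
  68: appears 1 time(s)
Step 2: The value 22 appears most frequently (3 times).
Step 3: Mode = 22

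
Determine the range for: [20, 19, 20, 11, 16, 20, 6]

14

Step 1: Identify the maximum value: max = 20
Step 2: Identify the minimum value: min = 6
Step 3: Range = max - min = 20 - 6 = 14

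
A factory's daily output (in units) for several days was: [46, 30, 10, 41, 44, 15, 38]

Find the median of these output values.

38

Step 1: Sort the data in ascending order: [10, 15, 30, 38, 41, 44, 46]
Step 2: The number of values is n = 7.
Step 3: Since n is odd, the median is the middle value at position 4: 38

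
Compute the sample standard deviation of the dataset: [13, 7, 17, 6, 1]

6.261

Step 1: Compute the mean: 8.8
Step 2: Sum of squared deviations from the mean: 156.8
Step 3: Sample variance = 156.8 / 4 = 39.2
Step 4: Standard deviation = sqrt(39.2) = 6.261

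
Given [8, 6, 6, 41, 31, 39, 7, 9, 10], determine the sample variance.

223.7778

Step 1: Compute the mean: (8 + 6 + 6 + 41 + 31 + 39 + 7 + 9 + 10) / 9 = 17.4444
Step 2: Compute squared deviations from the mean:
  (8 - 17.4444)^2 = 89.1975
  (6 - 17.4444)^2 = 130.9753
  (6 - 17.4444)^2 = 130.9753
  (41 - 17.4444)^2 = 554.8642
  (31 - 17.4444)^2 = 183.7531
  (39 - 17.4444)^2 = 464.642
  (7 - 17.4444)^2 = 109.0864
  (9 - 17.4444)^2 = 71.3086
  (10 - 17.4444)^2 = 55.4198
Step 3: Sum of squared deviations = 1790.2222
Step 4: Sample variance = 1790.2222 / 8 = 223.7778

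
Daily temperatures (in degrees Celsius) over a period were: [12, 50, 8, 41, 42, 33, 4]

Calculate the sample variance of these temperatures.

350.1429

Step 1: Compute the mean: (12 + 50 + 8 + 41 + 42 + 33 + 4) / 7 = 27.1429
Step 2: Compute squared deviations from the mean:
  (12 - 27.1429)^2 = 229.3061
  (50 - 27.1429)^2 = 522.449
  (8 - 27.1429)^2 = 366.449
  (41 - 27.1429)^2 = 192.0204
  (42 - 27.1429)^2 = 220.7347
  (33 - 27.1429)^2 = 34.3061
  (4 - 27.1429)^2 = 535.5918
Step 3: Sum of squared deviations = 2100.8571
Step 4: Sample variance = 2100.8571 / 6 = 350.1429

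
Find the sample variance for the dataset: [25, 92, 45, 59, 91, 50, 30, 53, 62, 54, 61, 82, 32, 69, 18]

517.4095

Step 1: Compute the mean: (25 + 92 + 45 + 59 + 91 + 50 + 30 + 53 + 62 + 54 + 61 + 82 + 32 + 69 + 18) / 15 = 54.8667
Step 2: Compute squared deviations from the mean:
  (25 - 54.8667)^2 = 892.0178
  (92 - 54.8667)^2 = 1378.8844
  (45 - 54.8667)^2 = 97.3511
  (59 - 54.8667)^2 = 17.0844
  (91 - 54.8667)^2 = 1305.6178
  (50 - 54.8667)^2 = 23.6844
  (30 - 54.8667)^2 = 618.3511
  (53 - 54.8667)^2 = 3.4844
  (62 - 54.8667)^2 = 50.8844
  (54 - 54.8667)^2 = 0.7511
  (61 - 54.8667)^2 = 37.6178
  (82 - 54.8667)^2 = 736.2178
  (32 - 54.8667)^2 = 522.8844
  (69 - 54.8667)^2 = 199.7511
  (18 - 54.8667)^2 = 1359.1511
Step 3: Sum of squared deviations = 7243.7333
Step 4: Sample variance = 7243.7333 / 14 = 517.4095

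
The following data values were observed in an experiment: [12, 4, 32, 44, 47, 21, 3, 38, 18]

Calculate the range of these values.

44

Step 1: Identify the maximum value: max = 47
Step 2: Identify the minimum value: min = 3
Step 3: Range = max - min = 47 - 3 = 44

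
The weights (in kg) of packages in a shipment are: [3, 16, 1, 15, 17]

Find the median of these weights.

15

Step 1: Sort the data in ascending order: [1, 3, 15, 16, 17]
Step 2: The number of values is n = 5.
Step 3: Since n is odd, the median is the middle value at position 3: 15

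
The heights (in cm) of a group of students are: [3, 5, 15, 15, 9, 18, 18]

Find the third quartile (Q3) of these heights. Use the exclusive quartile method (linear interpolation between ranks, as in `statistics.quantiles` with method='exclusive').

18

Step 1: Sort the data: [3, 5, 9, 15, 15, 18, 18]
Step 2: n = 7
Step 3: Using the exclusive quartile method:
  Q1 = 5
  Q2 (median) = 15
  Q3 = 18
  IQR = Q3 - Q1 = 18 - 5 = 13
Step 4: Q3 = 18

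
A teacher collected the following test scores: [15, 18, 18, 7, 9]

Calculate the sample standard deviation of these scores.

5.1284

Step 1: Compute the mean: 13.4
Step 2: Sum of squared deviations from the mean: 105.2
Step 3: Sample variance = 105.2 / 4 = 26.3
Step 4: Standard deviation = sqrt(26.3) = 5.1284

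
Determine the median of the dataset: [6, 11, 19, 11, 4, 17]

11

Step 1: Sort the data in ascending order: [4, 6, 11, 11, 17, 19]
Step 2: The number of values is n = 6.
Step 3: Since n is even, the median is the average of positions 3 and 4:
  Median = (11 + 11) / 2 = 11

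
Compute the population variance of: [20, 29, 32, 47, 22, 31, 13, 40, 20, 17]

103.29

Step 1: Compute the mean: (20 + 29 + 32 + 47 + 22 + 31 + 13 + 40 + 20 + 17) / 10 = 27.1
Step 2: Compute squared deviations from the mean:
  (20 - 27.1)^2 = 50.41
  (29 - 27.1)^2 = 3.61
  (32 - 27.1)^2 = 24.01
  (47 - 27.1)^2 = 396.01
  (22 - 27.1)^2 = 26.01
  (31 - 27.1)^2 = 15.21
  (13 - 27.1)^2 = 198.81
  (40 - 27.1)^2 = 166.41
  (20 - 27.1)^2 = 50.41
  (17 - 27.1)^2 = 102.01
Step 3: Sum of squared deviations = 1032.9
Step 4: Population variance = 1032.9 / 10 = 103.29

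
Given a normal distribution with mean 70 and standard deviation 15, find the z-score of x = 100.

2

Step 1: Recall the z-score formula: z = (x - mu) / sigma
Step 2: Substitute values: z = (100 - 70) / 15
Step 3: z = 30 / 15 = 2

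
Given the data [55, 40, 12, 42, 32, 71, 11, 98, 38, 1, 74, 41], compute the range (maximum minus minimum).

97

Step 1: Identify the maximum value: max = 98
Step 2: Identify the minimum value: min = 1
Step 3: Range = max - min = 98 - 1 = 97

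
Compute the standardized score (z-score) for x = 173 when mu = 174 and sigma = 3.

-0.3333

Step 1: Recall the z-score formula: z = (x - mu) / sigma
Step 2: Substitute values: z = (173 - 174) / 3
Step 3: z = -1 / 3 = -0.3333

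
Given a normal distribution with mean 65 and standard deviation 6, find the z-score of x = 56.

-1.5

Step 1: Recall the z-score formula: z = (x - mu) / sigma
Step 2: Substitute values: z = (56 - 65) / 6
Step 3: z = -9 / 6 = -1.5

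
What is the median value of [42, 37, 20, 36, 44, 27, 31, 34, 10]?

34

Step 1: Sort the data in ascending order: [10, 20, 27, 31, 34, 36, 37, 42, 44]
Step 2: The number of values is n = 9.
Step 3: Since n is odd, the median is the middle value at position 5: 34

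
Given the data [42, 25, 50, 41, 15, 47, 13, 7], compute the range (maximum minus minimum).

43

Step 1: Identify the maximum value: max = 50
Step 2: Identify the minimum value: min = 7
Step 3: Range = max - min = 50 - 7 = 43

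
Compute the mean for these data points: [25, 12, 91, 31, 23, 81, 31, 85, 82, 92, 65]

56.1818

Step 1: Sum all values: 25 + 12 + 91 + 31 + 23 + 81 + 31 + 85 + 82 + 92 + 65 = 618
Step 2: Count the number of values: n = 11
Step 3: Mean = sum / n = 618 / 11 = 56.1818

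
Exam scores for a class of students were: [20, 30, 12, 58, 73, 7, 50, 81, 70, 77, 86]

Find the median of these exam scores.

58

Step 1: Sort the data in ascending order: [7, 12, 20, 30, 50, 58, 70, 73, 77, 81, 86]
Step 2: The number of values is n = 11.
Step 3: Since n is odd, the median is the middle value at position 6: 58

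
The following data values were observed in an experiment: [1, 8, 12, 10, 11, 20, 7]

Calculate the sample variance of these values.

33.1429

Step 1: Compute the mean: (1 + 8 + 12 + 10 + 11 + 20 + 7) / 7 = 9.8571
Step 2: Compute squared deviations from the mean:
  (1 - 9.8571)^2 = 78.449
  (8 - 9.8571)^2 = 3.449
  (12 - 9.8571)^2 = 4.5918
  (10 - 9.8571)^2 = 0.0204
  (11 - 9.8571)^2 = 1.3061
  (20 - 9.8571)^2 = 102.8776
  (7 - 9.8571)^2 = 8.1633
Step 3: Sum of squared deviations = 198.8571
Step 4: Sample variance = 198.8571 / 6 = 33.1429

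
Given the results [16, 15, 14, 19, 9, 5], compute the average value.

13

Step 1: Sum all values: 16 + 15 + 14 + 19 + 9 + 5 = 78
Step 2: Count the number of values: n = 6
Step 3: Mean = sum / n = 78 / 6 = 13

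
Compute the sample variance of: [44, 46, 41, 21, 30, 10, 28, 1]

264.8393

Step 1: Compute the mean: (44 + 46 + 41 + 21 + 30 + 10 + 28 + 1) / 8 = 27.625
Step 2: Compute squared deviations from the mean:
  (44 - 27.625)^2 = 268.1406
  (46 - 27.625)^2 = 337.6406
  (41 - 27.625)^2 = 178.8906
  (21 - 27.625)^2 = 43.8906
  (30 - 27.625)^2 = 5.6406
  (10 - 27.625)^2 = 310.6406
  (28 - 27.625)^2 = 0.1406
  (1 - 27.625)^2 = 708.8906
Step 3: Sum of squared deviations = 1853.875
Step 4: Sample variance = 1853.875 / 7 = 264.8393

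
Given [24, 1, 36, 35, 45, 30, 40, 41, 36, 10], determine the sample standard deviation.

14.2189

Step 1: Compute the mean: 29.8
Step 2: Sum of squared deviations from the mean: 1819.6
Step 3: Sample variance = 1819.6 / 9 = 202.1778
Step 4: Standard deviation = sqrt(202.1778) = 14.2189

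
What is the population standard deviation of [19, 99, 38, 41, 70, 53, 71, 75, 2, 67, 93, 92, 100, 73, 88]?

28.4998

Step 1: Compute the mean: 65.4
Step 2: Sum of squared deviations from the mean: 12183.6
Step 3: Population variance = 12183.6 / 15 = 812.24
Step 4: Standard deviation = sqrt(812.24) = 28.4998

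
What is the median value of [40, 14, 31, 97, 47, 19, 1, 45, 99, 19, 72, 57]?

42.5

Step 1: Sort the data in ascending order: [1, 14, 19, 19, 31, 40, 45, 47, 57, 72, 97, 99]
Step 2: The number of values is n = 12.
Step 3: Since n is even, the median is the average of positions 6 and 7:
  Median = (40 + 45) / 2 = 42.5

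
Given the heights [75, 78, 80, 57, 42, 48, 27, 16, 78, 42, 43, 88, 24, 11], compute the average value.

50.6429

Step 1: Sum all values: 75 + 78 + 80 + 57 + 42 + 48 + 27 + 16 + 78 + 42 + 43 + 88 + 24 + 11 = 709
Step 2: Count the number of values: n = 14
Step 3: Mean = sum / n = 709 / 14 = 50.6429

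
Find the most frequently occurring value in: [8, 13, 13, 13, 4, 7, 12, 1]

13

Step 1: Count the frequency of each value:
  1: appears 1 time(s)
  4: appears 1 time(s)
  7: appears 1 time(s)
  8: appears 1 time(s)
  12: appears 1 time(s)
  13: appears 3 time(s)
Step 2: The value 13 appears most frequently (3 times).
Step 3: Mode = 13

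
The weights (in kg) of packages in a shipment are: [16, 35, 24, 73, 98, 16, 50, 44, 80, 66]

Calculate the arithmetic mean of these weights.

50.2

Step 1: Sum all values: 16 + 35 + 24 + 73 + 98 + 16 + 50 + 44 + 80 + 66 = 502
Step 2: Count the number of values: n = 10
Step 3: Mean = sum / n = 502 / 10 = 50.2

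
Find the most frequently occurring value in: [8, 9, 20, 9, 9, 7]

9

Step 1: Count the frequency of each value:
  7: appears 1 time(s)
  8: appears 1 time(s)
  9: appears 3 time(s)
  20: appears 1 time(s)
Step 2: The value 9 appears most frequently (3 times).
Step 3: Mode = 9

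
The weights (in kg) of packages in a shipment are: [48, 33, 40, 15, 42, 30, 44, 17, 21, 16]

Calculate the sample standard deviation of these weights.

12.6509

Step 1: Compute the mean: 30.6
Step 2: Sum of squared deviations from the mean: 1440.4
Step 3: Sample variance = 1440.4 / 9 = 160.0444
Step 4: Standard deviation = sqrt(160.0444) = 12.6509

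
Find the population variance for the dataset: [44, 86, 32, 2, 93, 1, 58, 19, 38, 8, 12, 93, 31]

1033.5621

Step 1: Compute the mean: (44 + 86 + 32 + 2 + 93 + 1 + 58 + 19 + 38 + 8 + 12 + 93 + 31) / 13 = 39.7692
Step 2: Compute squared deviations from the mean:
  (44 - 39.7692)^2 = 17.8994
  (86 - 39.7692)^2 = 2137.284
  (32 - 39.7692)^2 = 60.3609
  (2 - 39.7692)^2 = 1426.5148
  (93 - 39.7692)^2 = 2833.5148
  (1 - 39.7692)^2 = 1503.0533
  (58 - 39.7692)^2 = 332.3609
  (19 - 39.7692)^2 = 431.3609
  (38 - 39.7692)^2 = 3.1302
  (8 - 39.7692)^2 = 1009.284
  (12 - 39.7692)^2 = 771.1302
  (93 - 39.7692)^2 = 2833.5148
  (31 - 39.7692)^2 = 76.8994
Step 3: Sum of squared deviations = 13436.3077
Step 4: Population variance = 13436.3077 / 13 = 1033.5621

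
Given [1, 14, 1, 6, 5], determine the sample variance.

28.3

Step 1: Compute the mean: (1 + 14 + 1 + 6 + 5) / 5 = 5.4
Step 2: Compute squared deviations from the mean:
  (1 - 5.4)^2 = 19.36
  (14 - 5.4)^2 = 73.96
  (1 - 5.4)^2 = 19.36
  (6 - 5.4)^2 = 0.36
  (5 - 5.4)^2 = 0.16
Step 3: Sum of squared deviations = 113.2
Step 4: Sample variance = 113.2 / 4 = 28.3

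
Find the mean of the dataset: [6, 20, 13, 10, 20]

13.8

Step 1: Sum all values: 6 + 20 + 13 + 10 + 20 = 69
Step 2: Count the number of values: n = 5
Step 3: Mean = sum / n = 69 / 5 = 13.8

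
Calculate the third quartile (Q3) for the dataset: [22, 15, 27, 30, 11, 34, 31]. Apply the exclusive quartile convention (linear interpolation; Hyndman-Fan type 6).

31

Step 1: Sort the data: [11, 15, 22, 27, 30, 31, 34]
Step 2: n = 7
Step 3: Using the exclusive quartile method:
  Q1 = 15
  Q2 (median) = 27
  Q3 = 31
  IQR = Q3 - Q1 = 31 - 15 = 16
Step 4: Q3 = 31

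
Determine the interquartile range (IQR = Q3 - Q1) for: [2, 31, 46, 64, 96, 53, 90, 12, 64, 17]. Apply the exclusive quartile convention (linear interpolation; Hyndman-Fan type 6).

54.75

Step 1: Sort the data: [2, 12, 17, 31, 46, 53, 64, 64, 90, 96]
Step 2: n = 10
Step 3: Using the exclusive quartile method:
  Q1 = 15.75
  Q2 (median) = 49.5
  Q3 = 70.5
  IQR = Q3 - Q1 = 70.5 - 15.75 = 54.75
Step 4: IQR = 54.75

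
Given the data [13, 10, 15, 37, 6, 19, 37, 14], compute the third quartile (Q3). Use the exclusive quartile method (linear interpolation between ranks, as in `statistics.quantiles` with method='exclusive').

32.5

Step 1: Sort the data: [6, 10, 13, 14, 15, 19, 37, 37]
Step 2: n = 8
Step 3: Using the exclusive quartile method:
  Q1 = 10.75
  Q2 (median) = 14.5
  Q3 = 32.5
  IQR = Q3 - Q1 = 32.5 - 10.75 = 21.75
Step 4: Q3 = 32.5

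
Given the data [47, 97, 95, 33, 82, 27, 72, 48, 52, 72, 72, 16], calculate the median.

62

Step 1: Sort the data in ascending order: [16, 27, 33, 47, 48, 52, 72, 72, 72, 82, 95, 97]
Step 2: The number of values is n = 12.
Step 3: Since n is even, the median is the average of positions 6 and 7:
  Median = (52 + 72) / 2 = 62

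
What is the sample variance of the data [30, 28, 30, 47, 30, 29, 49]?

83.2381

Step 1: Compute the mean: (30 + 28 + 30 + 47 + 30 + 29 + 49) / 7 = 34.7143
Step 2: Compute squared deviations from the mean:
  (30 - 34.7143)^2 = 22.2245
  (28 - 34.7143)^2 = 45.0816
  (30 - 34.7143)^2 = 22.2245
  (47 - 34.7143)^2 = 150.9388
  (30 - 34.7143)^2 = 22.2245
  (29 - 34.7143)^2 = 32.6531
  (49 - 34.7143)^2 = 204.0816
Step 3: Sum of squared deviations = 499.4286
Step 4: Sample variance = 499.4286 / 6 = 83.2381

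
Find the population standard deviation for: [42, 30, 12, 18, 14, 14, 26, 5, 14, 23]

10.1469

Step 1: Compute the mean: 19.8
Step 2: Sum of squared deviations from the mean: 1029.6
Step 3: Population variance = 1029.6 / 10 = 102.96
Step 4: Standard deviation = sqrt(102.96) = 10.1469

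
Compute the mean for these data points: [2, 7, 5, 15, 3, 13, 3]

6.8571

Step 1: Sum all values: 2 + 7 + 5 + 15 + 3 + 13 + 3 = 48
Step 2: Count the number of values: n = 7
Step 3: Mean = sum / n = 48 / 7 = 6.8571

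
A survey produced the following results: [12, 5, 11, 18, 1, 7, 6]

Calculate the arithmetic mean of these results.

8.5714

Step 1: Sum all values: 12 + 5 + 11 + 18 + 1 + 7 + 6 = 60
Step 2: Count the number of values: n = 7
Step 3: Mean = sum / n = 60 / 7 = 8.5714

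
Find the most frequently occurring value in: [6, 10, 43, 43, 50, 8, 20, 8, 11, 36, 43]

43

Step 1: Count the frequency of each value:
  6: appears 1 time(s)
  8: appears 2 time(s)
  10: appears 1 time(s)
  11: appears 1 time(s)
  20: appears 1 time(s)
  36: appears 1 time(s)
  43: appears 3 time(s)
  50: appears 1 time(s)
Step 2: The value 43 appears most frequently (3 times).
Step 3: Mode = 43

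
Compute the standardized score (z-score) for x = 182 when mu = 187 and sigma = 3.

-1.6667

Step 1: Recall the z-score formula: z = (x - mu) / sigma
Step 2: Substitute values: z = (182 - 187) / 3
Step 3: z = -5 / 3 = -1.6667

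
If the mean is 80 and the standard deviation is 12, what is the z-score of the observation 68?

-1

Step 1: Recall the z-score formula: z = (x - mu) / sigma
Step 2: Substitute values: z = (68 - 80) / 12
Step 3: z = -12 / 12 = -1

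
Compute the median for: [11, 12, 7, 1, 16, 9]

10

Step 1: Sort the data in ascending order: [1, 7, 9, 11, 12, 16]
Step 2: The number of values is n = 6.
Step 3: Since n is even, the median is the average of positions 3 and 4:
  Median = (9 + 11) / 2 = 10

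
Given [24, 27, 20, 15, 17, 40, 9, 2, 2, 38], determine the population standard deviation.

12.6032

Step 1: Compute the mean: 19.4
Step 2: Sum of squared deviations from the mean: 1588.4
Step 3: Population variance = 1588.4 / 10 = 158.84
Step 4: Standard deviation = sqrt(158.84) = 12.6032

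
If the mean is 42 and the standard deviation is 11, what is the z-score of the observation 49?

0.6364

Step 1: Recall the z-score formula: z = (x - mu) / sigma
Step 2: Substitute values: z = (49 - 42) / 11
Step 3: z = 7 / 11 = 0.6364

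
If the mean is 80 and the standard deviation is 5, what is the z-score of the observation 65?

-3

Step 1: Recall the z-score formula: z = (x - mu) / sigma
Step 2: Substitute values: z = (65 - 80) / 5
Step 3: z = -15 / 5 = -3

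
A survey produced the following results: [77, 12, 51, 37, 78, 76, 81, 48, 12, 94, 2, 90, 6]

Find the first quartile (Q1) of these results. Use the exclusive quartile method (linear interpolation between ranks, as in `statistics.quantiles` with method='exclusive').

12

Step 1: Sort the data: [2, 6, 12, 12, 37, 48, 51, 76, 77, 78, 81, 90, 94]
Step 2: n = 13
Step 3: Using the exclusive quartile method:
  Q1 = 12
  Q2 (median) = 51
  Q3 = 79.5
  IQR = Q3 - Q1 = 79.5 - 12 = 67.5
Step 4: Q1 = 12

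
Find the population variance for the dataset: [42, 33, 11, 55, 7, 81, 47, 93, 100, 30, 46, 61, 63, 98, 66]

791.5822

Step 1: Compute the mean: (42 + 33 + 11 + 55 + 7 + 81 + 47 + 93 + 100 + 30 + 46 + 61 + 63 + 98 + 66) / 15 = 55.5333
Step 2: Compute squared deviations from the mean:
  (42 - 55.5333)^2 = 183.1511
  (33 - 55.5333)^2 = 507.7511
  (11 - 55.5333)^2 = 1983.2178
  (55 - 55.5333)^2 = 0.2844
  (7 - 55.5333)^2 = 2355.4844
  (81 - 55.5333)^2 = 648.5511
  (47 - 55.5333)^2 = 72.8178
  (93 - 55.5333)^2 = 1403.7511
  (100 - 55.5333)^2 = 1977.2844
  (30 - 55.5333)^2 = 651.9511
  (46 - 55.5333)^2 = 90.8844
  (61 - 55.5333)^2 = 29.8844
  (63 - 55.5333)^2 = 55.7511
  (98 - 55.5333)^2 = 1803.4178
  (66 - 55.5333)^2 = 109.5511
Step 3: Sum of squared deviations = 11873.7333
Step 4: Population variance = 11873.7333 / 15 = 791.5822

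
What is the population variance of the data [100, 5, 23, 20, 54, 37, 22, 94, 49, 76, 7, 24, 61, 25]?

874.9439

Step 1: Compute the mean: (100 + 5 + 23 + 20 + 54 + 37 + 22 + 94 + 49 + 76 + 7 + 24 + 61 + 25) / 14 = 42.6429
Step 2: Compute squared deviations from the mean:
  (100 - 42.6429)^2 = 3289.8418
  (5 - 42.6429)^2 = 1416.9847
  (23 - 42.6429)^2 = 385.8418
  (20 - 42.6429)^2 = 512.699
  (54 - 42.6429)^2 = 128.9847
  (37 - 42.6429)^2 = 31.8418
  (22 - 42.6429)^2 = 426.1276
  (94 - 42.6429)^2 = 2637.5561
  (49 - 42.6429)^2 = 40.4133
  (76 - 42.6429)^2 = 1112.699
  (7 - 42.6429)^2 = 1270.4133
  (24 - 42.6429)^2 = 347.5561
  (61 - 42.6429)^2 = 336.9847
  (25 - 42.6429)^2 = 311.2704
Step 3: Sum of squared deviations = 12249.2143
Step 4: Population variance = 12249.2143 / 14 = 874.9439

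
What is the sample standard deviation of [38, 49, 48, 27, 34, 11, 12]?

15.5318

Step 1: Compute the mean: 31.2857
Step 2: Sum of squared deviations from the mean: 1447.4286
Step 3: Sample variance = 1447.4286 / 6 = 241.2381
Step 4: Standard deviation = sqrt(241.2381) = 15.5318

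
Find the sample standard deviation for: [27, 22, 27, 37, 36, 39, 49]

9.1729

Step 1: Compute the mean: 33.8571
Step 2: Sum of squared deviations from the mean: 504.8571
Step 3: Sample variance = 504.8571 / 6 = 84.1429
Step 4: Standard deviation = sqrt(84.1429) = 9.1729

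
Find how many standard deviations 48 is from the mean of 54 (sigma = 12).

-0.5

Step 1: Recall the z-score formula: z = (x - mu) / sigma
Step 2: Substitute values: z = (48 - 54) / 12
Step 3: z = -6 / 12 = -0.5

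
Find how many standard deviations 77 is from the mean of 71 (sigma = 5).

1.2

Step 1: Recall the z-score formula: z = (x - mu) / sigma
Step 2: Substitute values: z = (77 - 71) / 5
Step 3: z = 6 / 5 = 1.2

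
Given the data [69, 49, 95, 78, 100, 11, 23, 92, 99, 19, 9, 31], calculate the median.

59

Step 1: Sort the data in ascending order: [9, 11, 19, 23, 31, 49, 69, 78, 92, 95, 99, 100]
Step 2: The number of values is n = 12.
Step 3: Since n is even, the median is the average of positions 6 and 7:
  Median = (49 + 69) / 2 = 59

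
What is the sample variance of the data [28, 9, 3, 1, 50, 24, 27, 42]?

316

Step 1: Compute the mean: (28 + 9 + 3 + 1 + 50 + 24 + 27 + 42) / 8 = 23
Step 2: Compute squared deviations from the mean:
  (28 - 23)^2 = 25
  (9 - 23)^2 = 196
  (3 - 23)^2 = 400
  (1 - 23)^2 = 484
  (50 - 23)^2 = 729
  (24 - 23)^2 = 1
  (27 - 23)^2 = 16
  (42 - 23)^2 = 361
Step 3: Sum of squared deviations = 2212
Step 4: Sample variance = 2212 / 7 = 316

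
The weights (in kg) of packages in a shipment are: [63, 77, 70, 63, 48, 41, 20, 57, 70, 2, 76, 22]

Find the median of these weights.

60

Step 1: Sort the data in ascending order: [2, 20, 22, 41, 48, 57, 63, 63, 70, 70, 76, 77]
Step 2: The number of values is n = 12.
Step 3: Since n is even, the median is the average of positions 6 and 7:
  Median = (57 + 63) / 2 = 60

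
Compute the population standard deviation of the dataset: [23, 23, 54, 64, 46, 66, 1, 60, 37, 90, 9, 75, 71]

26.1432

Step 1: Compute the mean: 47.6154
Step 2: Sum of squared deviations from the mean: 8885.0769
Step 3: Population variance = 8885.0769 / 13 = 683.4675
Step 4: Standard deviation = sqrt(683.4675) = 26.1432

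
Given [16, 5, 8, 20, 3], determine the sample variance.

53.3

Step 1: Compute the mean: (16 + 5 + 8 + 20 + 3) / 5 = 10.4
Step 2: Compute squared deviations from the mean:
  (16 - 10.4)^2 = 31.36
  (5 - 10.4)^2 = 29.16
  (8 - 10.4)^2 = 5.76
  (20 - 10.4)^2 = 92.16
  (3 - 10.4)^2 = 54.76
Step 3: Sum of squared deviations = 213.2
Step 4: Sample variance = 213.2 / 4 = 53.3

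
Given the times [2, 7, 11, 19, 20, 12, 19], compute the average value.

12.8571

Step 1: Sum all values: 2 + 7 + 11 + 19 + 20 + 12 + 19 = 90
Step 2: Count the number of values: n = 7
Step 3: Mean = sum / n = 90 / 7 = 12.8571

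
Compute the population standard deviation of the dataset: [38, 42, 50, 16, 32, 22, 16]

12.3222

Step 1: Compute the mean: 30.8571
Step 2: Sum of squared deviations from the mean: 1062.8571
Step 3: Population variance = 1062.8571 / 7 = 151.8367
Step 4: Standard deviation = sqrt(151.8367) = 12.3222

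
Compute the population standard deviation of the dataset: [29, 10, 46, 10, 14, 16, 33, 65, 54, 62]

20.4717

Step 1: Compute the mean: 33.9
Step 2: Sum of squared deviations from the mean: 4190.9
Step 3: Population variance = 4190.9 / 10 = 419.09
Step 4: Standard deviation = sqrt(419.09) = 20.4717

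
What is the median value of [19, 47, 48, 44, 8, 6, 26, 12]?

22.5

Step 1: Sort the data in ascending order: [6, 8, 12, 19, 26, 44, 47, 48]
Step 2: The number of values is n = 8.
Step 3: Since n is even, the median is the average of positions 4 and 5:
  Median = (19 + 26) / 2 = 22.5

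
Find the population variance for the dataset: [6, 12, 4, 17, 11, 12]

18.2222

Step 1: Compute the mean: (6 + 12 + 4 + 17 + 11 + 12) / 6 = 10.3333
Step 2: Compute squared deviations from the mean:
  (6 - 10.3333)^2 = 18.7778
  (12 - 10.3333)^2 = 2.7778
  (4 - 10.3333)^2 = 40.1111
  (17 - 10.3333)^2 = 44.4444
  (11 - 10.3333)^2 = 0.4444
  (12 - 10.3333)^2 = 2.7778
Step 3: Sum of squared deviations = 109.3333
Step 4: Population variance = 109.3333 / 6 = 18.2222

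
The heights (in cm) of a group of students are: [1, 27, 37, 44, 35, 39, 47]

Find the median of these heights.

37

Step 1: Sort the data in ascending order: [1, 27, 35, 37, 39, 44, 47]
Step 2: The number of values is n = 7.
Step 3: Since n is odd, the median is the middle value at position 4: 37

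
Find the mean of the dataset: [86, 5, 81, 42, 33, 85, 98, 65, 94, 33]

62.2

Step 1: Sum all values: 86 + 5 + 81 + 42 + 33 + 85 + 98 + 65 + 94 + 33 = 622
Step 2: Count the number of values: n = 10
Step 3: Mean = sum / n = 622 / 10 = 62.2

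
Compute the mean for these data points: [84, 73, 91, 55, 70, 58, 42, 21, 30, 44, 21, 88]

56.4167

Step 1: Sum all values: 84 + 73 + 91 + 55 + 70 + 58 + 42 + 21 + 30 + 44 + 21 + 88 = 677
Step 2: Count the number of values: n = 12
Step 3: Mean = sum / n = 677 / 12 = 56.4167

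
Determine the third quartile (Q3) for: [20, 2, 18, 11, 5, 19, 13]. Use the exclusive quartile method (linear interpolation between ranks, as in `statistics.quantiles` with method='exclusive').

19

Step 1: Sort the data: [2, 5, 11, 13, 18, 19, 20]
Step 2: n = 7
Step 3: Using the exclusive quartile method:
  Q1 = 5
  Q2 (median) = 13
  Q3 = 19
  IQR = Q3 - Q1 = 19 - 5 = 14
Step 4: Q3 = 19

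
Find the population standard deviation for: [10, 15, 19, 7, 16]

4.3174

Step 1: Compute the mean: 13.4
Step 2: Sum of squared deviations from the mean: 93.2
Step 3: Population variance = 93.2 / 5 = 18.64
Step 4: Standard deviation = sqrt(18.64) = 4.3174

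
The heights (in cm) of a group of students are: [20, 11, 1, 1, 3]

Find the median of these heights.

3

Step 1: Sort the data in ascending order: [1, 1, 3, 11, 20]
Step 2: The number of values is n = 5.
Step 3: Since n is odd, the median is the middle value at position 3: 3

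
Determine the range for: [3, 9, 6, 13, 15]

12

Step 1: Identify the maximum value: max = 15
Step 2: Identify the minimum value: min = 3
Step 3: Range = max - min = 15 - 3 = 12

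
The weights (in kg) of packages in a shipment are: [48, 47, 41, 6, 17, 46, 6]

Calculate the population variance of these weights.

330.1224

Step 1: Compute the mean: (48 + 47 + 41 + 6 + 17 + 46 + 6) / 7 = 30.1429
Step 2: Compute squared deviations from the mean:
  (48 - 30.1429)^2 = 318.8776
  (47 - 30.1429)^2 = 284.1633
  (41 - 30.1429)^2 = 117.8776
  (6 - 30.1429)^2 = 582.8776
  (17 - 30.1429)^2 = 172.7347
  (46 - 30.1429)^2 = 251.449
  (6 - 30.1429)^2 = 582.8776
Step 3: Sum of squared deviations = 2310.8571
Step 4: Population variance = 2310.8571 / 7 = 330.1224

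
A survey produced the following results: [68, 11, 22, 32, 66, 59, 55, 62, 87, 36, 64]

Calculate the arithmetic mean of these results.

51.0909

Step 1: Sum all values: 68 + 11 + 22 + 32 + 66 + 59 + 55 + 62 + 87 + 36 + 64 = 562
Step 2: Count the number of values: n = 11
Step 3: Mean = sum / n = 562 / 11 = 51.0909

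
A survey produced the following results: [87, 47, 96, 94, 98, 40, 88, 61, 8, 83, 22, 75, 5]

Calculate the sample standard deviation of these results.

33.9874

Step 1: Compute the mean: 61.8462
Step 2: Sum of squared deviations from the mean: 13861.6923
Step 3: Sample variance = 13861.6923 / 12 = 1155.141
Step 4: Standard deviation = sqrt(1155.141) = 33.9874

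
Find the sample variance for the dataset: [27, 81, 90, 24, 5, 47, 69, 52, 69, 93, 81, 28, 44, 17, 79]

826.9238

Step 1: Compute the mean: (27 + 81 + 90 + 24 + 5 + 47 + 69 + 52 + 69 + 93 + 81 + 28 + 44 + 17 + 79) / 15 = 53.7333
Step 2: Compute squared deviations from the mean:
  (27 - 53.7333)^2 = 714.6711
  (81 - 53.7333)^2 = 743.4711
  (90 - 53.7333)^2 = 1315.2711
  (24 - 53.7333)^2 = 884.0711
  (5 - 53.7333)^2 = 2374.9378
  (47 - 53.7333)^2 = 45.3378
  (69 - 53.7333)^2 = 233.0711
  (52 - 53.7333)^2 = 3.0044
  (69 - 53.7333)^2 = 233.0711
  (93 - 53.7333)^2 = 1541.8711
  (81 - 53.7333)^2 = 743.4711
  (28 - 53.7333)^2 = 662.2044
  (44 - 53.7333)^2 = 94.7378
  (17 - 53.7333)^2 = 1349.3378
  (79 - 53.7333)^2 = 638.4044
Step 3: Sum of squared deviations = 11576.9333
Step 4: Sample variance = 11576.9333 / 14 = 826.9238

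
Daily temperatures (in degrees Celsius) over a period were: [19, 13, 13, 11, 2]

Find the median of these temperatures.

13

Step 1: Sort the data in ascending order: [2, 11, 13, 13, 19]
Step 2: The number of values is n = 5.
Step 3: Since n is odd, the median is the middle value at position 3: 13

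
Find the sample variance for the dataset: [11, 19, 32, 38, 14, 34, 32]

116.2381

Step 1: Compute the mean: (11 + 19 + 32 + 38 + 14 + 34 + 32) / 7 = 25.7143
Step 2: Compute squared deviations from the mean:
  (11 - 25.7143)^2 = 216.5102
  (19 - 25.7143)^2 = 45.0816
  (32 - 25.7143)^2 = 39.5102
  (38 - 25.7143)^2 = 150.9388
  (14 - 25.7143)^2 = 137.2245
  (34 - 25.7143)^2 = 68.6531
  (32 - 25.7143)^2 = 39.5102
Step 3: Sum of squared deviations = 697.4286
Step 4: Sample variance = 697.4286 / 6 = 116.2381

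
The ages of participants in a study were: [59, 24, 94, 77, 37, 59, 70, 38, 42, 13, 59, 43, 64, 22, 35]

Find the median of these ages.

43

Step 1: Sort the data in ascending order: [13, 22, 24, 35, 37, 38, 42, 43, 59, 59, 59, 64, 70, 77, 94]
Step 2: The number of values is n = 15.
Step 3: Since n is odd, the median is the middle value at position 8: 43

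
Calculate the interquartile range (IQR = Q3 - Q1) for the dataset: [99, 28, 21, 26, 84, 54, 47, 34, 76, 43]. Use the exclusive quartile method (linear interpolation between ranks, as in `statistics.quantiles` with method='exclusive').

50.5

Step 1: Sort the data: [21, 26, 28, 34, 43, 47, 54, 76, 84, 99]
Step 2: n = 10
Step 3: Using the exclusive quartile method:
  Q1 = 27.5
  Q2 (median) = 45
  Q3 = 78
  IQR = Q3 - Q1 = 78 - 27.5 = 50.5
Step 4: IQR = 50.5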